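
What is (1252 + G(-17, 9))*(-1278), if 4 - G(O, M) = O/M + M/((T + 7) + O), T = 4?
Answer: -1609499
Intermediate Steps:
G(O, M) = 4 - M/(11 + O) - O/M (G(O, M) = 4 - (O/M + M/((4 + 7) + O)) = 4 - (O/M + M/(11 + O)) = 4 - (M/(11 + O) + O/M) = 4 + (-M/(11 + O) - O/M) = 4 - M/(11 + O) - O/M)
(1252 + G(-17, 9))*(-1278) = (1252 + (-1*9² - 1*(-17)² - 11*(-17) + 44*9 + 4*9*(-17))/(9*(11 - 17)))*(-1278) = (1252 + (⅑)*(-1*81 - 1*289 + 187 + 396 - 612)/(-6))*(-1278) = (1252 + (⅑)*(-⅙)*(-81 - 289 + 187 + 396 - 612))*(-1278) = (1252 + (⅑)*(-⅙)*(-399))*(-1278) = (1252 + 133/18)*(-1278) = (22669/18)*(-1278) = -1609499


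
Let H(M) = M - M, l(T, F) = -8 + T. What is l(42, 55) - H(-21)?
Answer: 34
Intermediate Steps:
H(M) = 0
l(42, 55) - H(-21) = (-8 + 42) - 1*0 = 34 + 0 = 34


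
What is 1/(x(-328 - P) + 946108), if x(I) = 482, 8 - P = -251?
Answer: 1/946590 ≈ 1.0564e-6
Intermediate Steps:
P = 259 (P = 8 - 1*(-251) = 8 + 251 = 259)
1/(x(-328 - P) + 946108) = 1/(482 + 946108) = 1/946590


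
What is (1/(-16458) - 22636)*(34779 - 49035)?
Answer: 885162854664/2743 ≈ 3.2270e+8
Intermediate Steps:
(1/(-16458) - 22636)*(34779 - 49035) = (-1/16458 - 22636)*(-14256) = -372543289/16458*(-14256) = 885162854664/2743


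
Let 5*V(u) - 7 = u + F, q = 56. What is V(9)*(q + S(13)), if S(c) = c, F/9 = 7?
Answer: 5451/5 ≈ 1090.2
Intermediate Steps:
F = 63 (F = 9*7 = 63)
V(u) = 14 + u/5 (V(u) = 7/5 + (u + 63)/5 = 7/5 + (63 + u)/5 = 7/5 + (63/5 + u/5) = 14 + u/5)
V(9)*(q + S(13)) = (14 + (⅕)*9)*(56 + 13) = (14 + 9/5)*69 = (79/5)*69 = 5451/5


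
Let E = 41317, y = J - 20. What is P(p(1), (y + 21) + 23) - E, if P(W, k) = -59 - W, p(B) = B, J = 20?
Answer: -41377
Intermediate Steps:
y = 0 (y = 20 - 20 = 0)
P(p(1), (y + 21) + 23) - E = (-59 - 1*1) - 1*41317 = (-59 - 1) - 41317 = -60 - 41317 = -41377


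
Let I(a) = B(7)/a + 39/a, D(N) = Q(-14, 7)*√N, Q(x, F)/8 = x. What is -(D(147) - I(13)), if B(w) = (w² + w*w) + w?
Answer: 144/13 + 784*√3 ≈ 1369.0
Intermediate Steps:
Q(x, F) = 8*x
B(w) = w + 2*w² (B(w) = (w² + w²) + w = 2*w² + w = w + 2*w²)
D(N) = -112*√N (D(N) = (8*(-14))*√N = -112*√N)
I(a) = 144/a (I(a) = (7*(1 + 2*7))/a + 39/a = (7*(1 + 14))/a + 39/a = (7*15)/a + 39/a = 105/a + 39/a = 144/a)
-(D(147) - I(13)) = -(-784*√3 - 144/13) = -(-144/13 - 784*√3) = 144/13 + 784*√3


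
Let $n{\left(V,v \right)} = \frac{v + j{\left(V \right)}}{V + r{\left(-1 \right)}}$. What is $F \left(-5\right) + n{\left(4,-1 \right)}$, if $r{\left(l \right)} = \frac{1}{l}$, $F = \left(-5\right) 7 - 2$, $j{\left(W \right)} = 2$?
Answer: $\frac{556}{3} \approx 185.33$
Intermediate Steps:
$F = -37$ ($F = -35 - 2 = -37$)
$n{\left(V,v \right)} = \frac{2 + v}{-1 + V}$ ($n{\left(V,v \right)} = \frac{v + 2}{V + \frac{1}{-1}} = \frac{2 + v}{V - 1} = \frac{2 + v}{-1 + V}$)
$F \left(-5\right) + n{\left(4,-1 \right)} = \left(-37\right) \left(-5\right) + \frac{2 - 1}{-1 + 4} = 185 + \frac{1}{3} \cdot 1 = 185 + \frac{1}{3} = \frac{556}{3}$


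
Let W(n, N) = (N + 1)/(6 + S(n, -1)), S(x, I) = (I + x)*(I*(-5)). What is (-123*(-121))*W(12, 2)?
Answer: 44649/61 ≈ 731.95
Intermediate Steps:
S(x, I) = -5*I*(I + x) (S(x, I) = (I + x)*(-5*I) = -5*I*(I + x))
W(n, N) = (1 + N)/(1 + 5*n) (W(n, N) = (N + 1)/(6 - 5*(-1)*(-1 + n)) = (1 + N)/(6 + (-5 + 5*n)) = (1 + N)/(1 + 5*n))
(-123*(-121))*W(12, 2) = (-123*(-121))*((1 + 2)/(1 + 5*12)) = 14883*(3/(1 + 60)) = 14883*(3/61) = 44649/61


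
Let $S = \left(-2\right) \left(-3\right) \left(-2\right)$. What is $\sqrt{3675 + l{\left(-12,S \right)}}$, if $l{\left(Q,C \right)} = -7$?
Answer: $2 \sqrt{917} \approx 60.564$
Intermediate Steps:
$S = -12$ ($S = 6 \left(-2\right) = -12$)
$\sqrt{3675 + l{\left(-12,S \right)}} = \sqrt{3675 - 7} = \sqrt{3668} = 2 \sqrt{917}$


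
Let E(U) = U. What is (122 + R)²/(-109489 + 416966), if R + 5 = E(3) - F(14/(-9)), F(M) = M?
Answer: 1196836/24905637 ≈ 0.048055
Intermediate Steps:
R = -4/9 (R = -5 + (3 - 14/(-9)) = -5 + (3 - 14*(-1)/9) = -5 + (3 - 1*(-14/9)) = -5 + (3 + 14/9) = -5 + 41/9 = -4/9 ≈ -0.44444)
(122 + R)²/(-109489 + 416966) = (122 - 4/9)²/(-109489 + 416966) = (1094/9)²/307477 = (1196836/81)*(1/307477) = 1196836/24905637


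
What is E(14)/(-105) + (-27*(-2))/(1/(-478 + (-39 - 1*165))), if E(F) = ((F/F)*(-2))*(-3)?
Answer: -1288982/35 ≈ -36828.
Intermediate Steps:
E(F) = 6 (E(F) = (1*(-2))*(-3) = -2*(-3) = 6)
E(14)/(-105) + (-27*(-2))/(1/(-478 + (-39 - 1*165))) = 6/(-105) + (-27*(-2))/(1/(-478 + (-39 - 1*165))) = 6*(-1/105) + 54/(1/(-478 + (-39 - 165))) = -2/35 + 54/(1/(-478 - 204)) = -2/35 + 54/(1/(-682)) = -2/35 + 54/(-1/682) = -2/35 + 54*(-682) = -2/35 - 36828 = -1288982/35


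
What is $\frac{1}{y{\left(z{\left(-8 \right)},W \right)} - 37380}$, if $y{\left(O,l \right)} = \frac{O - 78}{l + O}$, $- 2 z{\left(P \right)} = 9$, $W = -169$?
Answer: $- \frac{347}{12970695} \approx -2.6753 \cdot 10^{-5}$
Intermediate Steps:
$z{\left(P \right)} = - \frac{9}{2}$ ($z{\left(P \right)} = \left(- \frac{1}{2}\right) 9 = - \frac{9}{2}$)
$y{\left(O,l \right)} = \frac{-78 + O}{O + l}$
$\frac{1}{y{\left(z{\left(-8 \right)},W \right)} - 37380} = \frac{1}{\frac{-78 - \frac{9}{2}}{- \frac{9}{2} - 169} - 37380} = \frac{1}{\frac{1}{- \frac{347}{2}} \left(- \frac{165}{2}\right) - 37380} = \frac{1}{\left(- \frac{2}{347}\right) \left(- \frac{165}{2}\right) - 37380} = \frac{1}{\frac{165}{347} - 37380} = \frac{1}{- \frac{12970695}{347}} = - \frac{347}{12970695}$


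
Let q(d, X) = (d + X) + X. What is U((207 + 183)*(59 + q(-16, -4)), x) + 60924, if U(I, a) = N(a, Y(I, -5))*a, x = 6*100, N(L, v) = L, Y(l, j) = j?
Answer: 420924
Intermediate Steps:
q(d, X) = d + 2*X (q(d, X) = (X + d) + X = d + 2*X)
x = 600
U(I, a) = a**2 (U(I, a) = a*a = a**2)
U((207 + 183)*(59 + q(-16, -4)), x) + 60924 = 600**2 + 60924 = 360000 + 60924 = 420924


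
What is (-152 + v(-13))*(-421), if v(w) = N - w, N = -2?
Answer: 59361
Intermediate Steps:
v(w) = -2 - w
(-152 + v(-13))*(-421) = (-152 + (-2 - 1*(-13)))*(-421) = (-152 + (-2 + 13))*(-421) = (-152 + 11)*(-421) = -141*(-421) = 59361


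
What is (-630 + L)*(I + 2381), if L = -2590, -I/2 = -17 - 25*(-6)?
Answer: -6810300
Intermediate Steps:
I = -266 (I = -2*(-17 - 25*(-6)) = -2*(-17 + 150) = -2*133 = -266)
(-630 + L)*(I + 2381) = (-630 - 2590)*(-266 + 2381) = -3220*2115 = -6810300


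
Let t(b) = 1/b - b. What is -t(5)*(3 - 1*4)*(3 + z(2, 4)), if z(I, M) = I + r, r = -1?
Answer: -96/5 ≈ -19.200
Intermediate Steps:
z(I, M) = -1 + I (z(I, M) = I - 1 = -1 + I)
-t(5)*(3 - 1*4)*(3 + z(2, 4)) = -(1/5 - 1*5)*(3 - 1*4)*(3 + (-1 + 2)) = -(1/5 - 5)*(3 - 4)*(3 + 1) = -(-24/5*(-1))*4 = -24*4/5 = -1*96/5 = -96/5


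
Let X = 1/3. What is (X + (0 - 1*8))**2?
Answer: 529/9 ≈ 58.778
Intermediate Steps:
X = 1/3 ≈ 0.33333
(X + (0 - 1*8))**2 = (1/3 + (0 - 1*8))**2 = (1/3 + (0 - 8))**2 = (1/3 - 8)**2 = (-23/3)**2 = 529/9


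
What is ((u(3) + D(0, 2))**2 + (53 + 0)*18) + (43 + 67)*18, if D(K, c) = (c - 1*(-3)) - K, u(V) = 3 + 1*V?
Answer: 3055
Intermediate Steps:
u(V) = 3 + V
D(K, c) = 3 + c - K (D(K, c) = (c + 3) - K = (3 + c) - K = 3 + c - K)
((u(3) + D(0, 2))**2 + (53 + 0)*18) + (43 + 67)*18 = (((3 + 3) + (3 + 2 - 1*0))**2 + (53 + 0)*18) + (43 + 67)*18 = ((6 + (3 + 2 + 0))**2 + 53*18) + 110*18 = ((6 + 5)**2 + 954) + 1980 = (11**2 + 954) + 1980 = (121 + 954) + 1980 = 1075 + 1980 = 3055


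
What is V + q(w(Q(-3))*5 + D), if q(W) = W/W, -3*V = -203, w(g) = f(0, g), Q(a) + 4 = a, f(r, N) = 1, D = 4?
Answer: 206/3 ≈ 68.667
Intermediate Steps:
Q(a) = -4 + a
w(g) = 1
V = 203/3 (V = -1/3*(-203) = 203/3 ≈ 67.667)
q(W) = 1
V + q(w(Q(-3))*5 + D) = 203/3 + 1 = 206/3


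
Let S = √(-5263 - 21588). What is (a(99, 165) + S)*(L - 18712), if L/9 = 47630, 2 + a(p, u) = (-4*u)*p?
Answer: -26787475636 + 409958*I*√26851 ≈ -2.6787e+10 + 6.7177e+7*I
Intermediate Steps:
a(p, u) = -2 - 4*p*u (a(p, u) = -2 + (-4*u)*p = -2 - 4*p*u)
L = 428670 (L = 9*47630 = 428670)
S = I*√26851 (S = √(-26851) = I*√26851 ≈ 163.86*I)
(a(99, 165) + S)*(L - 18712) = ((-2 - 4*99*165) + I*√26851)*(428670 - 18712) = ((-2 - 65340) + I*√26851)*409958 = (-65342 + I*√26851)*409958 = -26787475636 + 409958*I*√26851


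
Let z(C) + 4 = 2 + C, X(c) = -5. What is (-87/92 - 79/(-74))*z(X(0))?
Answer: -2905/3404 ≈ -0.85341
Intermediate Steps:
z(C) = -2 + C (z(C) = -4 + (2 + C) = -2 + C)
(-87/92 - 79/(-74))*z(X(0)) = (-87/92 - 79/(-74))*(-2 - 5) = (-87*1/92 - 79*(-1/74))*(-7) = (-87/92 + 79/74)*(-7) = (415/3404)*(-7) = -2905/3404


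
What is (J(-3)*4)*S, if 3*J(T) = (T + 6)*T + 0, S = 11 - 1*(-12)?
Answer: -276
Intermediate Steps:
S = 23 (S = 11 + 12 = 23)
J(T) = T*(6 + T)/3 (J(T) = ((T + 6)*T + 0)/3 = ((6 + T)*T + 0)/3 = (T*(6 + T) + 0)/3 = (T*(6 + T))/3 = T*(6 + T)/3)
(J(-3)*4)*S = (((1/3)*(-3)*(6 - 3))*4)*23 = (((1/3)*(-3)*3)*4)*23 = -3*4*23 = -12*23 = -276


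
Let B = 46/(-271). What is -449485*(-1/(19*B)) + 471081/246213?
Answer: -9996966969287/71730054 ≈ -1.3937e+5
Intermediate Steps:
B = -46/271 (B = 46*(-1/271) = -46/271 ≈ -0.16974)
-449485*(-1/(19*B)) + 471081/246213 = -449485/((-19*(-46/271))) + 471081/246213 = -449485/874/271 + 471081*(1/246213) = -449485*271/874 + 157027/82071 = -121810435/874 + 157027/82071 = -9996966969287/71730054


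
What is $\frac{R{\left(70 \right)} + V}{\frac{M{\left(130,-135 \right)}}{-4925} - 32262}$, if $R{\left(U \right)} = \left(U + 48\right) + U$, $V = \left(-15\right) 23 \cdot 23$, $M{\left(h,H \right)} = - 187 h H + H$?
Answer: $\frac{7630795}{32434413} \approx 0.23527$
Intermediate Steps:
$M{\left(h,H \right)} = H - 187 H h$ ($M{\left(h,H \right)} = - 187 H h + H = H - 187 H h$)
$V = -7935$ ($V = \left(-345\right) 23 = -7935$)
$R{\left(U \right)} = 48 + 2 U$ ($R{\left(U \right)} = \left(48 + U\right) + U = 48 + 2 U$)
$\frac{R{\left(70 \right)} + V}{\frac{M{\left(130,-135 \right)}}{-4925} - 32262} = \frac{\left(48 + 2 \cdot 70\right) - 7935}{\frac{\left(-135\right) \left(1 - 24310\right)}{-4925} - 32262} = \frac{\left(48 + 140\right) - 7935}{- 135 \left(1 - 24310\right) \left(- \frac{1}{4925}\right) - 32262} = \frac{188 - 7935}{\left(-135\right) \left(-24309\right) \left(- \frac{1}{4925}\right) - 32262} = - \frac{7747}{3281715 \left(- \frac{1}{4925}\right) - 32262} = - \frac{7747}{- \frac{656343}{985} - 32262} = - \frac{7747}{- \frac{32434413}{985}} = \left(-7747\right) \left(- \frac{985}{32434413}\right) = \frac{7630795}{32434413}$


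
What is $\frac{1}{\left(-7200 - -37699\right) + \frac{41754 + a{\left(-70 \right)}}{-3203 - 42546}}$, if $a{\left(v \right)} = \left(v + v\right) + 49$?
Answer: $\frac{45749}{1395257088} \approx 3.2789 \cdot 10^{-5}$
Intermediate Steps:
$a{\left(v \right)} = 49 + 2 v$ ($a{\left(v \right)} = 2 v + 49 = 49 + 2 v$)
$\frac{1}{\left(-7200 - -37699\right) + \frac{41754 + a{\left(-70 \right)}}{-3203 - 42546}} = \frac{1}{\left(-7200 - -37699\right) + \frac{41754 + \left(49 + 2 \left(-70\right)\right)}{-3203 - 42546}} = \frac{1}{\left(-7200 + 37699\right) + \frac{41754 + \left(49 - 140\right)}{-45749}} = \frac{1}{30499 + \left(41754 - 91\right) \left(- \frac{1}{45749}\right)} = \frac{1}{30499 + 41663 \left(- \frac{1}{45749}\right)} = \frac{1}{30499 - \frac{41663}{45749}} = \frac{1}{\frac{1395257088}{45749}} = \frac{45749}{1395257088}$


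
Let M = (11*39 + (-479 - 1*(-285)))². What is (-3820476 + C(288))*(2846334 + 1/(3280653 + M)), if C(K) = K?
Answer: -18136386407252527782/1667939 ≈ -1.0874e+13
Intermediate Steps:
M = 55225 (M = (429 + (-479 + 285))² = (429 - 194)² = 235² = 55225)
(-3820476 + C(288))*(2846334 + 1/(3280653 + M)) = (-3820476 + 288)*(2846334 + 1/(3280653 + 55225)) = -3820188*(2846334 + 1/3335878) = -3820188*9495022971253/3335878 = -18136386407252527782/1667939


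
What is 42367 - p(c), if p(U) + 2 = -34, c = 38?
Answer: 42403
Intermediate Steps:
p(U) = -36 (p(U) = -2 - 34 = -36)
42367 - p(c) = 42367 - 1*(-36) = 42367 + 36 = 42403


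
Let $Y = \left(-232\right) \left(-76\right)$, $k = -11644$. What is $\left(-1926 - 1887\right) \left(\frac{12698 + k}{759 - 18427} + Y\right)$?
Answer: $- \frac{593915019093}{8834} \approx -6.7231 \cdot 10^{7}$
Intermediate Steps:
$Y = 17632$
$\left(-1926 - 1887\right) \left(\frac{12698 + k}{759 - 18427} + Y\right) = \left(-1926 - 1887\right) \left(\frac{12698 - 11644}{759 - 18427} + 17632\right) = - 3813 \left(\frac{1054}{-17668} + 17632\right) = - 3813 \left(1054 \left(- \frac{1}{17668}\right) + 17632\right) = - 3813 \left(- \frac{527}{8834} + 17632\right) = \left(-3813\right) \frac{155760561}{8834} = - \frac{593915019093}{8834}$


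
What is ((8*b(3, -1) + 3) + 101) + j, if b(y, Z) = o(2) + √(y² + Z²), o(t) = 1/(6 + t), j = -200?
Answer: -95 + 8*√10 ≈ -69.702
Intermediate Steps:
b(y, Z) = ⅛ + √(Z² + y²) (b(y, Z) = 1/(6 + 2) + √(y² + Z²) = 1/8 + √(Z² + y²) = ⅛ + √(Z² + y²))
((8*b(3, -1) + 3) + 101) + j = ((8*(⅛ + √((-1)² + 3²)) + 3) + 101) - 200 = ((8*(⅛ + √(1 + 9)) + 3) + 101) - 200 = ((8*(⅛ + √10) + 3) + 101) - 200 = (((1 + 8*√10) + 3) + 101) - 200 = ((4 + 8*√10) + 101) - 200 = (105 + 8*√10) - 200 = -95 + 8*√10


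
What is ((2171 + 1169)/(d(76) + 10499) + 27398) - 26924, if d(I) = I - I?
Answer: 4979866/10499 ≈ 474.32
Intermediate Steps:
d(I) = 0
((2171 + 1169)/(d(76) + 10499) + 27398) - 26924 = ((2171 + 1169)/(0 + 10499) + 27398) - 26924 = (3340/10499 + 27398) - 26924 = 287654942/10499 - 26924 = 4979866/10499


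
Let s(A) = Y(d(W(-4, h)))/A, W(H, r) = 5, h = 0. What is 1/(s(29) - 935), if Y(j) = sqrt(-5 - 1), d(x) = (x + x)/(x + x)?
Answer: -786335/735223231 - 29*I*sqrt(6)/735223231 ≈ -0.0010695 - 9.6617e-8*I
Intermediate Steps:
d(x) = 1 (d(x) = (2*x)/((2*x)) = (2*x)*(1/(2*x)) = 1)
Y(j) = I*sqrt(6) (Y(j) = sqrt(-6) = I*sqrt(6))
s(A) = I*sqrt(6)/A (s(A) = (I*sqrt(6))/A = I*sqrt(6)/A)
1/(s(29) - 935) = 1/(I*sqrt(6)/29 - 935) = 1/(-935 + I*sqrt(6)/29)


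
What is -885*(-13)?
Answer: 11505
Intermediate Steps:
-885*(-13) = -295*(-39) = 11505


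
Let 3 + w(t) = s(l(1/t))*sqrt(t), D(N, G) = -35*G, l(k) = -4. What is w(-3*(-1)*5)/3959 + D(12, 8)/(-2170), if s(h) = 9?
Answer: 15743/122729 + 9*sqrt(15)/3959 ≈ 0.13708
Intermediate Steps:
w(t) = -3 + 9*sqrt(t)
w(-3*(-1)*5)/3959 + D(12, 8)/(-2170) = (-3 + 9*sqrt(-3*(-1)*5))/3959 - 35*8/(-2170) = (-3 + 9*sqrt(3*5))*(1/3959) - 280*(-1/2170) = (-3 + 9*sqrt(15))*(1/3959) + 4/31 = (-3/3959 + 9*sqrt(15)/3959) + 4/31 = 15743/122729 + 9*sqrt(15)/3959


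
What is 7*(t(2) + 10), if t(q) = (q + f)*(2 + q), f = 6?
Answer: 294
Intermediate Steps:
t(q) = (2 + q)*(6 + q) (t(q) = (q + 6)*(2 + q) = (6 + q)*(2 + q) = (2 + q)*(6 + q))
7*(t(2) + 10) = 7*((12 + 2² + 8*2) + 10) = 7*((12 + 4 + 16) + 10) = 7*(32 + 10) = 7*42 = 294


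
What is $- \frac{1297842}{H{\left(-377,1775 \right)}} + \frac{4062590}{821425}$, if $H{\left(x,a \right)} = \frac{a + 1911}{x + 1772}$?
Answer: $- \frac{148716643675901}{302777255} \approx -4.9118 \cdot 10^{5}$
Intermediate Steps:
$H{\left(x,a \right)} = \frac{1911 + a}{1772 + x}$
$- \frac{1297842}{H{\left(-377,1775 \right)}} + \frac{4062590}{821425} = - \frac{1297842}{\frac{1}{1772 - 377} \left(1911 + 1775\right)} + \frac{4062590}{821425} = - \frac{1297842}{\frac{1}{1395} \cdot 3686} + 4062590 \cdot \frac{1}{821425} = - \frac{1297842}{\frac{1}{1395} \cdot 3686} + \frac{812518}{164285} = - \frac{1297842}{\frac{3686}{1395}} + \frac{812518}{164285} = \left(-1297842\right) \frac{1395}{3686} + \frac{812518}{164285} = - \frac{905244795}{1843} + \frac{812518}{164285} = - \frac{148716643675901}{302777255}$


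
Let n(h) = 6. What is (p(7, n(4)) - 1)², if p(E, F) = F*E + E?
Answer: 2304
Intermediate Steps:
p(E, F) = E + E*F (p(E, F) = E*F + E = E + E*F)
(p(7, n(4)) - 1)² = (7*(1 + 6) - 1)² = (7*7 - 1)² = (49 - 1)² = 48² = 2304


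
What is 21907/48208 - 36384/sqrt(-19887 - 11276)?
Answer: 21907/48208 + 36384*I*sqrt(31163)/31163 ≈ 0.45443 + 206.11*I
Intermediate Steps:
21907/48208 - 36384/sqrt(-19887 - 11276) = 21907*(1/48208) - 36384*(-I*sqrt(31163)/31163) = 21907/48208 - 36384*(-I*sqrt(31163)/31163) = 21907/48208 - (-36384)*I*sqrt(31163)/31163 = 21907/48208 + 36384*I*sqrt(31163)/31163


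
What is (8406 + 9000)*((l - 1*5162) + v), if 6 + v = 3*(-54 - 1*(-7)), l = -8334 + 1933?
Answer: -203824260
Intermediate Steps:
l = -6401
v = -147 (v = -6 + 3*(-54 - 1*(-7)) = -6 + 3*(-54 + 7) = -6 + 3*(-47) = -6 - 141 = -147)
(8406 + 9000)*((l - 1*5162) + v) = (8406 + 9000)*((-6401 - 1*5162) - 147) = 17406*((-6401 - 5162) - 147) = 17406*(-11563 - 147) = 17406*(-11710) = -203824260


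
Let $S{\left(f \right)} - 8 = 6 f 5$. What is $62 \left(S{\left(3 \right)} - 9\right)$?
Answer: $5518$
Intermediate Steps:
$S{\left(f \right)} = 8 + 30 f$ ($S{\left(f \right)} = 8 + 6 f 5 = 8 + 30 f$)
$62 \left(S{\left(3 \right)} - 9\right) = 62 \left(\left(8 + 30 \cdot 3\right) - 9\right) = 62 \left(\left(8 + 90\right) - 9\right) = 62 \left(98 - 9\right) = 62 \cdot 89 = 5518$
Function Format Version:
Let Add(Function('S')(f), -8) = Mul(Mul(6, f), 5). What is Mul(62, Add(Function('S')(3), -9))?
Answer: 5518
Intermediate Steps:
Function('S')(f) = Add(8, Mul(30, f)) (Function('S')(f) = Add(8, Mul(Mul(6, f), 5)) = Add(8, Mul(30, f)))
Mul(62, Add(Function('S')(3), -9)) = Mul(62, Add(Add(8, Mul(30, 3)), -9)) = Mul(62, Add(Add(8, 90), -9)) = Mul(62, Add(98, -9)) = Mul(62, 89) = 5518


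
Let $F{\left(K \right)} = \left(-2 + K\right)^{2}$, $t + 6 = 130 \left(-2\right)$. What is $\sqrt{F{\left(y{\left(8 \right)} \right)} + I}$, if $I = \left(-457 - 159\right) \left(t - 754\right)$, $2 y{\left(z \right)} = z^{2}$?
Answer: $2 \sqrt{157305} \approx 793.23$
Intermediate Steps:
$t = -266$ ($t = -6 + 130 \left(-2\right) = -6 - 260 = -266$)
$y{\left(z \right)} = \frac{z^{2}}{2}$
$I = 628320$ ($I = \left(-457 - 159\right) \left(-266 - 754\right) = \left(-616\right) \left(-1020\right) = 628320$)
$\sqrt{F{\left(y{\left(8 \right)} \right)} + I} = \sqrt{\left(-2 + \frac{8^{2}}{2}\right)^{2} + 628320} = \sqrt{\left(-2 + \frac{1}{2} \cdot 64\right)^{2} + 628320} = \sqrt{\left(-2 + 32\right)^{2} + 628320} = \sqrt{30^{2} + 628320} = \sqrt{900 + 628320} = \sqrt{629220} = 2 \sqrt{157305}$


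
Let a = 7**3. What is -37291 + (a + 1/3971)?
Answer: -146720507/3971 ≈ -36948.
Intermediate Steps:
a = 343
-37291 + (a + 1/3971) = -37291 + (343 + 1/3971) = -37291 + 1362054/3971 = -146720507/3971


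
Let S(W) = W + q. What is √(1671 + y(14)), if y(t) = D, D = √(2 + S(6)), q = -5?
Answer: √(1671 + √3) ≈ 40.899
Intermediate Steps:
S(W) = -5 + W (S(W) = W - 5 = -5 + W)
D = √3 (D = √(2 + (-5 + 6)) = √(2 + 1) = √3 ≈ 1.7320)
y(t) = √3
√(1671 + y(14)) = √(1671 + √3)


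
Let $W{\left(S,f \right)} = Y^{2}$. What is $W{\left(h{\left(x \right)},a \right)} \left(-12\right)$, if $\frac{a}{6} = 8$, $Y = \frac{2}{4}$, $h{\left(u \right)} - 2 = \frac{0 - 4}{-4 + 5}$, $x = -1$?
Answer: $-3$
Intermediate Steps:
$h{\left(u \right)} = -2$ ($h{\left(u \right)} = 2 + \frac{0 - 4}{-4 + 5} = 2 - \frac{4}{1} = 2 - 4 = -2$)
$Y = \frac{1}{2}$ ($Y = 2 \cdot \frac{1}{4} = \frac{1}{2} \approx 0.5$)
$a = 48$ ($a = 6 \cdot 8 = 48$)
$W{\left(S,f \right)} = \frac{1}{4}$ ($W{\left(S,f \right)} = \left(\frac{1}{2}\right)^{2} = \frac{1}{4}$)
$W{\left(h{\left(x \right)},a \right)} \left(-12\right) = \frac{1}{4} \left(-12\right) = -3$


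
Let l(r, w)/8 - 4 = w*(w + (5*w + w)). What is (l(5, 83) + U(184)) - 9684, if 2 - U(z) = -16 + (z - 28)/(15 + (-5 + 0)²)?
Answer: 3761461/10 ≈ 3.7615e+5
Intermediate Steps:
l(r, w) = 32 + 56*w² (l(r, w) = 32 + 8*(w*(w + (5*w + w))) = 32 + 8*(w*(w + 6*w)) = 32 + 8*(w*(7*w)) = 32 + 8*(7*w²) = 32 + 56*w²)
U(z) = 187/10 - z/40 (U(z) = 2 - (-16 + (z - 28)/(15 + (-5 + 0)²)) = 2 - (-16 + (-28 + z)/(15 + (-5)²)) = 2 - (-16 + (-28 + z)/(15 + 25)) = 2 - (-16 + (-28 + z)/40) = 2 - (-16 + (-28 + z)*(1/40)) = 2 - (-16 + (-7/10 + z/40)) = 2 - (-167/10 + z/40) = 2 + (167/10 - z/40) = 187/10 - z/40)
(l(5, 83) + U(184)) - 9684 = ((32 + 56*83²) + (187/10 - 1/40*184)) - 9684 = ((32 + 56*6889) + (187/10 - 23/5)) - 9684 = ((32 + 385784) + 141/10) - 9684 = (385816 + 141/10) - 9684 = 3858301/10 - 9684 = 3761461/10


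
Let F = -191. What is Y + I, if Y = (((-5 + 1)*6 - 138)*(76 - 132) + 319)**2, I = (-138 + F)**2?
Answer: 88299122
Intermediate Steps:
I = 108241 (I = (-138 - 191)**2 = (-329)**2 = 108241)
Y = 88190881 (Y = ((-4*6 - 138)*(-56) + 319)**2 = ((-24 - 138)*(-56) + 319)**2 = (-162*(-56) + 319)**2 = (9072 + 319)**2 = 9391**2 = 88190881)
Y + I = 88190881 + 108241 = 88299122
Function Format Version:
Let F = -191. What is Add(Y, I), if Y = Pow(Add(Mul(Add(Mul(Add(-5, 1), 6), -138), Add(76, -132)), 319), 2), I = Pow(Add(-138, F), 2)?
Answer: 88299122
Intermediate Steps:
I = 108241 (I = Pow(Add(-138, -191), 2) = Pow(-329, 2) = 108241)
Y = 88190881 (Y = Pow(Add(Mul(Add(Mul(-4, 6), -138), -56), 319), 2) = Pow(Add(Mul(Add(-24, -138), -56), 319), 2) = Pow(Add(Mul(-162, -56), 319), 2) = Pow(Add(9072, 319), 2) = Pow(9391, 2) = 88190881)
Add(Y, I) = Add(88190881, 108241) = 88299122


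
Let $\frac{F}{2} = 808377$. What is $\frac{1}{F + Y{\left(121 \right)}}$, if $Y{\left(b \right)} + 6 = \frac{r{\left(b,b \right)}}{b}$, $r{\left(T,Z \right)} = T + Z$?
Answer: $\frac{1}{1616750} \approx 6.1852 \cdot 10^{-7}$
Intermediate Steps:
$F = 1616754$ ($F = 2 \cdot 808377 = 1616754$)
$Y{\left(b \right)} = -4$ ($Y{\left(b \right)} = -6 + \frac{b + b}{b} = -6 + \frac{2 b}{b} = -6 + 2 = -4$)
$\frac{1}{F + Y{\left(121 \right)}} = \frac{1}{1616754 - 4} = \frac{1}{1616750}$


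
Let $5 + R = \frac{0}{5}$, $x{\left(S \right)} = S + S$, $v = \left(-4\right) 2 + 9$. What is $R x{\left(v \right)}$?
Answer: $-10$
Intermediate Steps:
$v = 1$ ($v = -8 + 9 = 1$)
$x{\left(S \right)} = 2 S$
$R = -5$ ($R = -5 + \frac{0}{5} = -5 + 0 \cdot \frac{1}{5} = -5 + 0 = -5$)
$R x{\left(v \right)} = - 5 \cdot 2 \cdot 1 = \left(-5\right) 2 = -10$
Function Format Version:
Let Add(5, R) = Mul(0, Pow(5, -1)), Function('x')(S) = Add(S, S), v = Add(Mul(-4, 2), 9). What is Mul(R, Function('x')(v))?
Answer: -10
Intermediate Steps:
v = 1 (v = Add(-8, 9) = 1)
Function('x')(S) = Mul(2, S)
R = -5 (R = Add(-5, Mul(0, Pow(5, -1))) = Add(-5, Mul(0, Rational(1, 5))) = Add(-5, 0) = -5)
Mul(R, Function('x')(v)) = Mul(-5, Mul(2, 1)) = Mul(-5, 2) = -10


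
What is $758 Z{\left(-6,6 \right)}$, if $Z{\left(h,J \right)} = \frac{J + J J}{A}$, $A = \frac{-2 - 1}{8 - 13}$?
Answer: $53060$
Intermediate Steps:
$A = \frac{3}{5}$ ($A = - \frac{3}{-5} = \left(-3\right) \left(- \frac{1}{5}\right) = \frac{3}{5} \approx 0.6$)
$Z{\left(h,J \right)} = \frac{5 J}{3} + \frac{5 J^{2}}{3}$ ($Z{\left(h,J \right)} = \frac{J + J J}{\frac{3}{5}} = \left(J + J^{2}\right) \frac{5}{3} = \frac{5 J}{3} + \frac{5 J^{2}}{3}$)
$758 Z{\left(-6,6 \right)} = 758 \cdot \frac{5}{3} \cdot 6 \left(1 + 6\right) = 758 \cdot \frac{5}{3} \cdot 6 \cdot 7 = 758 \cdot 70 = 53060$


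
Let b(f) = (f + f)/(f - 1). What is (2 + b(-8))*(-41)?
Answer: -1394/9 ≈ -154.89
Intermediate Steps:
b(f) = 2*f/(-1 + f) (b(f) = (2*f)/(-1 + f) = 2*f/(-1 + f))
(2 + b(-8))*(-41) = (2 + 2*(-8)/(-1 - 8))*(-41) = (2 + 2*(-8)/(-9))*(-41) = (2 + 2*(-8)*(-⅑))*(-41) = (2 + 16/9)*(-41) = (34/9)*(-41) = -1394/9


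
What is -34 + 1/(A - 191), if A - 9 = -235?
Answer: -14179/417 ≈ -34.002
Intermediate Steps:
A = -226 (A = 9 - 235 = -226)
-34 + 1/(A - 191) = -34 + 1/(-226 - 191) = -34 + 1/(-417) = -34 - 1/417 = -14179/417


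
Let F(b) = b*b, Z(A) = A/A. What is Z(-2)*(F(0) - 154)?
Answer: -154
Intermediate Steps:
Z(A) = 1
F(b) = b**2
Z(-2)*(F(0) - 154) = 1*(0**2 - 154) = 1*(0 - 154) = 1*(-154) = -154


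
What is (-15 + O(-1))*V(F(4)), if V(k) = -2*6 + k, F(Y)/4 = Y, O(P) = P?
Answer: -64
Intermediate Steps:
F(Y) = 4*Y
V(k) = -12 + k
(-15 + O(-1))*V(F(4)) = (-15 - 1)*(-12 + 4*4) = -16*(-12 + 16) = -16*4 = -64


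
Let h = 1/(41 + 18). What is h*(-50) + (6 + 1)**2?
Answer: 2841/59 ≈ 48.153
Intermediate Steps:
h = 1/59 ≈ 0.016949
h*(-50) + (6 + 1)**2 = (1/59)*(-50) + (6 + 1)**2 = -50/59 + 7**2 = -50/59 + 49 = 2841/59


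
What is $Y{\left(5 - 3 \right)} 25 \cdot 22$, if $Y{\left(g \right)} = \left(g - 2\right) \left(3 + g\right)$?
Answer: $0$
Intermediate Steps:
$Y{\left(g \right)} = \left(-2 + g\right) \left(3 + g\right)$
$Y{\left(5 - 3 \right)} 25 \cdot 22 = \left(-6 + \left(5 - 3\right) + \left(5 - 3\right)^{2}\right) 25 \cdot 22 = \left(-6 + 2 + 2^{2}\right) 25 \cdot 22 = \left(-6 + 2 + 4\right) 25 \cdot 22 = 0 \cdot 25 \cdot 22 = 0 \cdot 22 = 0$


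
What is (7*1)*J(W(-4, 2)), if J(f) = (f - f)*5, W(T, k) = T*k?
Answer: 0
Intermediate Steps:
J(f) = 0 (J(f) = 0*5 = 0)
(7*1)*J(W(-4, 2)) = (7*1)*0 = 7*0 = 0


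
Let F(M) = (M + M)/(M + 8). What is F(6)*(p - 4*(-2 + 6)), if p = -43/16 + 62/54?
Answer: -7577/504 ≈ -15.034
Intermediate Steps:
F(M) = 2*M/(8 + M) (F(M) = (2*M)/(8 + M) = 2*M/(8 + M))
p = -665/432 (p = -43*1/16 + 62*(1/54) = -43/16 + 31/27 = -665/432 ≈ -1.5394)
F(6)*(p - 4*(-2 + 6)) = (2*6/(8 + 6))*(-665/432 - 4*(-2 + 6)) = (2*6/14)*(-665/432 - 4*4) = (2*6*(1/14))*(-665/432 - 16) = (6/7)*(-7577/432) = -7577/504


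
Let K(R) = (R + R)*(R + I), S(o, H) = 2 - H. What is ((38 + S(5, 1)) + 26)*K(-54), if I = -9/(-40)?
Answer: 755001/2 ≈ 3.7750e+5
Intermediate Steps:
I = 9/40 (I = -9*(-1/40) = 9/40 ≈ 0.22500)
K(R) = 2*R*(9/40 + R) (K(R) = (R + R)*(R + 9/40) = (2*R)*(9/40 + R) = 2*R*(9/40 + R))
((38 + S(5, 1)) + 26)*K(-54) = ((38 + (2 - 1*1)) + 26)*((1/20)*(-54)*(9 + 40*(-54))) = ((38 + (2 - 1)) + 26)*((1/20)*(-54)*(9 - 2160)) = ((38 + 1) + 26)*((1/20)*(-54)*(-2151)) = (39 + 26)*(58077/10) = 65*(58077/10) = 755001/2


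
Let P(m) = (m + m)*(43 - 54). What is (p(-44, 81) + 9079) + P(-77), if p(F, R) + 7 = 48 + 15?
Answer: 10829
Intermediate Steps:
p(F, R) = 56 (p(F, R) = -7 + (48 + 15) = -7 + 63 = 56)
P(m) = -22*m (P(m) = (2*m)*(-11) = -22*m)
(p(-44, 81) + 9079) + P(-77) = (56 + 9079) - 22*(-77) = 9135 + 1694 = 10829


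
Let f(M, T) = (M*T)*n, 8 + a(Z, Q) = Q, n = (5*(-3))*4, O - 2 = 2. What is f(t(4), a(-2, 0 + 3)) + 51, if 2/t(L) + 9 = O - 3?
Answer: -24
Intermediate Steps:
O = 4 (O = 2 + 2 = 4)
n = -60 (n = -15*4 = -60)
a(Z, Q) = -8 + Q
t(L) = -¼ (t(L) = 2/(-9 + (4 - 3)) = 2/(-9 + 1) = 2/(-8) = 2*(-⅛) = -¼)
f(M, T) = -60*M*T (f(M, T) = (M*T)*(-60) = -60*M*T)
f(t(4), a(-2, 0 + 3)) + 51 = -60*(-¼)*(-8 + (0 + 3)) + 51 = -60*(-¼)*(-8 + 3) + 51 = -60*(-¼)*(-5) + 51 = -75 + 51 = -24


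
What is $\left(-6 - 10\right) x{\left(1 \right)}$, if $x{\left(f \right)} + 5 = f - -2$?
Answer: $32$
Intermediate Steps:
$x{\left(f \right)} = -3 + f$ ($x{\left(f \right)} = -5 + \left(f - -2\right) = -5 + \left(f + 2\right) = -5 + \left(2 + f\right) = -3 + f$)
$\left(-6 - 10\right) x{\left(1 \right)} = \left(-6 - 10\right) \left(-3 + 1\right) = \left(-16\right) \left(-2\right) = 32$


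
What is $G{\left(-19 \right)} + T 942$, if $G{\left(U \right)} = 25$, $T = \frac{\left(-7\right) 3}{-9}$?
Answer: $2223$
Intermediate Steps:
$T = \frac{7}{3}$ ($T = \left(-21\right) \left(- \frac{1}{9}\right) = \frac{7}{3} \approx 2.3333$)
$G{\left(-19 \right)} + T 942 = 25 + \frac{7}{3} \cdot 942 = 25 + 2198 = 2223$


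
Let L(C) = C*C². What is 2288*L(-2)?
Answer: -18304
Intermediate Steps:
L(C) = C³
2288*L(-2) = 2288*(-2)³ = 2288*(-8) = -18304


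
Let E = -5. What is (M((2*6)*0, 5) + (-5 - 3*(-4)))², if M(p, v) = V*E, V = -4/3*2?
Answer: 3721/9 ≈ 413.44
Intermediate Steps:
V = -8/3 (V = -4*⅓*2 = -4/3*2 = -8/3 ≈ -2.6667)
M(p, v) = 40/3 (M(p, v) = -8/3*(-5) = 40/3)
(M((2*6)*0, 5) + (-5 - 3*(-4)))² = (40/3 + (-5 - 3*(-4)))² = (40/3 + (-5 + 12))² = (40/3 + 7)² = (61/3)² = 3721/9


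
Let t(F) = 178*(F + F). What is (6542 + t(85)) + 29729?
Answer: 66531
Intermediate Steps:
t(F) = 356*F (t(F) = 178*(2*F) = 356*F)
(6542 + t(85)) + 29729 = (6542 + 356*85) + 29729 = (6542 + 30260) + 29729 = 36802 + 29729 = 66531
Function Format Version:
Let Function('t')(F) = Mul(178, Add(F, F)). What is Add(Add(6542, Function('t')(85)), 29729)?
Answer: 66531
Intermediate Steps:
Function('t')(F) = Mul(356, F) (Function('t')(F) = Mul(178, Mul(2, F)) = Mul(356, F))
Add(Add(6542, Function('t')(85)), 29729) = Add(Add(6542, Mul(356, 85)), 29729) = Add(Add(6542, 30260), 29729) = Add(36802, 29729) = 66531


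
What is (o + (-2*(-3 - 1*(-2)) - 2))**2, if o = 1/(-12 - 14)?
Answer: 1/676 ≈ 0.0014793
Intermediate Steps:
o = -1/26 (o = 1/(-26) = -1/26 ≈ -0.038462)
(o + (-2*(-3 - 1*(-2)) - 2))**2 = (-1/26 + (-2*(-3 - 1*(-2)) - 2))**2 = (-1/26 + (-2*(-3 + 2) - 2))**2 = (-1/26 + (-2*(-1) - 2))**2 = (-1/26 + (2 - 2))**2 = (-1/26 + 0)**2 = (-1/26)**2 = 1/676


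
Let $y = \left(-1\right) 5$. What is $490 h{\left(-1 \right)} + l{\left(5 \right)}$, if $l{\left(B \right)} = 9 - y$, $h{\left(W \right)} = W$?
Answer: $-476$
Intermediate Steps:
$y = -5$
$l{\left(B \right)} = 14$ ($l{\left(B \right)} = 9 - -5 = 9 + 5 = 14$)
$490 h{\left(-1 \right)} + l{\left(5 \right)} = 490 \left(-1\right) + 14 = -490 + 14 = -476$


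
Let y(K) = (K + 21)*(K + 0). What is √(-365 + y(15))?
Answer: 5*√7 ≈ 13.229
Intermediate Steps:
y(K) = K*(21 + K) (y(K) = (21 + K)*K = K*(21 + K))
√(-365 + y(15)) = √(-365 + 15*(21 + 15)) = √(-365 + 15*36) = √(-365 + 540) = √175 = 5*√7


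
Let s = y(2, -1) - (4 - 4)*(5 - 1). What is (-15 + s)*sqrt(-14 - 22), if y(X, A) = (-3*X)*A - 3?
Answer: -72*I ≈ -72.0*I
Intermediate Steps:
y(X, A) = -3 - 3*A*X (y(X, A) = -3*A*X - 3 = -3 - 3*A*X)
s = 3 (s = (-3 - 3*(-1)*2) - (4 - 4)*(5 - 1) = (-3 + 6) - 0*4 = 3 - 1*0 = 3 + 0 = 3)
(-15 + s)*sqrt(-14 - 22) = (-15 + 3)*sqrt(-14 - 22) = -72*I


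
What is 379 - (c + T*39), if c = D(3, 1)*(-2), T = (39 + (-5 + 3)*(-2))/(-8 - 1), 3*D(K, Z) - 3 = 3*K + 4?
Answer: 576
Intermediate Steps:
D(K, Z) = 7/3 + K (D(K, Z) = 1 + (3*K + 4)/3 = 1 + (4 + 3*K)/3 = 1 + (4/3 + K) = 7/3 + K)
T = -43/9 (T = (39 - 2*(-2))/(-9) = (39 + 4)*(-1/9) = 43*(-1/9) = -43/9 ≈ -4.7778)
c = -32/3 (c = (7/3 + 3)*(-2) = (16/3)*(-2) = -32/3 ≈ -10.667)
379 - (c + T*39) = 379 - (-32/3 - 43/9*39) = 379 - (-32/3 - 559/3) = 379 - 1*(-197) = 379 + 197 = 576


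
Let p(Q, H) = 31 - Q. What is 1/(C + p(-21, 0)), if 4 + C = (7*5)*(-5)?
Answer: -1/127 ≈ -0.0078740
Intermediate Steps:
C = -179 (C = -4 + (7*5)*(-5) = -4 + 35*(-5) = -4 - 175 = -179)
1/(C + p(-21, 0)) = 1/(-179 + (31 - 1*(-21))) = 1/(-179 + (31 + 21)) = 1/(-179 + 52) = 1/(-127) = -1/127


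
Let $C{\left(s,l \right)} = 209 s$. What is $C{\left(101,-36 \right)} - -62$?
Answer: $21171$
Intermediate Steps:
$C{\left(101,-36 \right)} - -62 = 209 \cdot 101 - -62 = 21109 + 62 = 21171$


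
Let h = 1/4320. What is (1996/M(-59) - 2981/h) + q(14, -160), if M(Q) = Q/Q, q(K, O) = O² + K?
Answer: -12850310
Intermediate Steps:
h = 1/4320 ≈ 0.00023148
q(K, O) = K + O²
M(Q) = 1
(1996/M(-59) - 2981/h) + q(14, -160) = (1996/1 - 2981/1/4320) + (14 + (-160)²) = (1996*1 - 2981*4320) + (14 + 25600) = (1996 - 12877920) + 25614 = -12875924 + 25614 = -12850310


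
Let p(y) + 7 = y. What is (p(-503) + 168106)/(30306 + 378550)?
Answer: 41899/102214 ≈ 0.40991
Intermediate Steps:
p(y) = -7 + y
(p(-503) + 168106)/(30306 + 378550) = ((-7 - 503) + 168106)/(30306 + 378550) = (-510 + 168106)/408856 = 167596*(1/408856) = 41899/102214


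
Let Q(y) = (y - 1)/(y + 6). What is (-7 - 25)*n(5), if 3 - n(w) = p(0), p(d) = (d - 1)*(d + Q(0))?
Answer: -272/3 ≈ -90.667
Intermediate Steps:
Q(y) = (-1 + y)/(6 + y)
p(d) = (-1 + d)*(-1/6 + d) (p(d) = (d - 1)*(d + (-1 + 0)/(6 + 0)) = (-1 + d)*(d - 1/6) = (-1 + d)*(-1/6 + d))
n(w) = 17/6 (n(w) = 3 - (1/6 + 0**2 - 7/6*0) = 3 - (1/6 + 0 + 0) = 3 - 1*1/6 = 3 - 1/6 = 17/6)
(-7 - 25)*n(5) = (-7 - 25)*(17/6) = -32*17/6 = -272/3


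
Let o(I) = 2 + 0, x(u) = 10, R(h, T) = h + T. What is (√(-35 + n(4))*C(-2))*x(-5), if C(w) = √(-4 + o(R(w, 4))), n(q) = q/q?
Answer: -20*√17 ≈ -82.462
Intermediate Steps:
R(h, T) = T + h
n(q) = 1
o(I) = 2
C(w) = I*√2 (C(w) = √(-4 + 2) = √(-2) = I*√2)
(√(-35 + n(4))*C(-2))*x(-5) = (√(-35 + 1)*(I*√2))*10 = (√(-34)*(I*√2))*10 = ((I*√34)*(I*√2))*10 = -2*√17*10 = -20*√17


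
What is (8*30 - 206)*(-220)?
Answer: -7480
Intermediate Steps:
(8*30 - 206)*(-220) = (240 - 206)*(-220) = 34*(-220) = -7480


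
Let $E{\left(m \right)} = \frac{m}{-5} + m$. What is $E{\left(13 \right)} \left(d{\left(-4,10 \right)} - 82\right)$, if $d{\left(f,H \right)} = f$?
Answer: $- \frac{4472}{5} \approx -894.4$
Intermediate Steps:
$E{\left(m \right)} = \frac{4 m}{5}$ ($E{\left(m \right)} = m \left(- \frac{1}{5}\right) + m = - \frac{m}{5} + m = \frac{4 m}{5}$)
$E{\left(13 \right)} \left(d{\left(-4,10 \right)} - 82\right) = \frac{4}{5} \cdot 13 \left(-4 - 82\right) = \frac{52}{5} \left(-86\right) = - \frac{4472}{5}$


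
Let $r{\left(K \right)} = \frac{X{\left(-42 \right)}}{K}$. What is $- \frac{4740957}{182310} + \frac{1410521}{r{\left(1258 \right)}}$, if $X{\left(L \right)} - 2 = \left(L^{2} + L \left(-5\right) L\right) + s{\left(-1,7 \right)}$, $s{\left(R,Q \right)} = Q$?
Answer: $- \frac{107843576859853}{428246190} \approx -2.5183 \cdot 10^{5}$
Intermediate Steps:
$X{\left(L \right)} = 9 - 4 L^{2}$ ($X{\left(L \right)} = 2 + \left(\left(L^{2} + L \left(-5\right) L\right) + 7\right) = 2 + \left(\left(L^{2} + - 5 L L\right) + 7\right) = 2 + \left(\left(L^{2} - 5 L^{2}\right) + 7\right) = 2 - \left(-7 + 4 L^{2}\right) = 9 - 4 L^{2}$)
$r{\left(K \right)} = - \frac{7047}{K}$ ($r{\left(K \right)} = \frac{9 - 4 \left(-42\right)^{2}}{K} = \frac{9 - 7056}{K} = - \frac{7047}{K}$)
$- \frac{4740957}{182310} + \frac{1410521}{r{\left(1258 \right)}} = - \frac{4740957}{182310} + \frac{1410521}{\left(-7047\right) \frac{1}{1258}} = \left(-4740957\right) \frac{1}{182310} + \frac{1410521}{\left(-7047\right) \frac{1}{1258}} = - \frac{1580319}{60770} + \frac{1410521}{- \frac{7047}{1258}} = - \frac{1580319}{60770} + 1410521 \left(- \frac{1258}{7047}\right) = - \frac{1580319}{60770} - \frac{1774435418}{7047} = - \frac{107843576859853}{428246190}$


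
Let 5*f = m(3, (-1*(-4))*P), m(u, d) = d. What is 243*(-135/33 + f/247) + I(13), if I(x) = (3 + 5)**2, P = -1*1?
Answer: -12645977/13585 ≈ -930.88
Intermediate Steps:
P = -1
f = -4/5 (f = (-1*(-4)*(-1))/5 = (4*(-1))/5 = (1/5)*(-4) = -4/5 ≈ -0.80000)
I(x) = 64 (I(x) = 8**2 = 64)
243*(-135/33 + f/247) + I(13) = 243*(-135/33 - 4/5/247) + 64 = 243*(-135*1/33 - 4/5*1/247) + 64 = 243*(-45/11 - 4/1235) + 64 = 243*(-55619/13585) + 64 = -13515417/13585 + 64 = -12645977/13585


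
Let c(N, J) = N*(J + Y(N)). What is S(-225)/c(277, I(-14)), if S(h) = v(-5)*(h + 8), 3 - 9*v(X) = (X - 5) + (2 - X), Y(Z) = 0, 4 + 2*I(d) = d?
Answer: 434/7479 ≈ 0.058029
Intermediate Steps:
I(d) = -2 + d/2
v(X) = ⅔ (v(X) = ⅓ - ((X - 5) + (2 - X))/9 = ⅓ - ((-5 + X) + (2 - X))/9 = ⅓ - ⅑*(-3) = ⅓ + ⅓ = ⅔)
c(N, J) = J*N (c(N, J) = N*(J + 0) = N*J = J*N)
S(h) = 16/3 + 2*h/3 (S(h) = 2*(h + 8)/3 = 2*(8 + h)/3 = 16/3 + 2*h/3)
S(-225)/c(277, I(-14)) = (16/3 + (⅔)*(-225))/(((-2 + (½)*(-14))*277)) = (16/3 - 150)/(((-2 - 7)*277)) = -434/(3*((-9*277))) = -434/3/(-2493) = -434/3*(-1/2493) = 434/7479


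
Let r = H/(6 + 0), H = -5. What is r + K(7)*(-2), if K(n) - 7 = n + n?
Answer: -257/6 ≈ -42.833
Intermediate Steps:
K(n) = 7 + 2*n (K(n) = 7 + (n + n) = 7 + 2*n)
r = -5/6 (r = -5/(6 + 0) = -5/6 ≈ -0.83333)
r + K(7)*(-2) = -5/6 + (7 + 2*7)*(-2) = -5/6 + (7 + 14)*(-2) = -5/6 + 21*(-2) = -5/6 - 42 = -257/6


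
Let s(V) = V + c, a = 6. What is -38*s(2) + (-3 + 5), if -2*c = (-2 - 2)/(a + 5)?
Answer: -890/11 ≈ -80.909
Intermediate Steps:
c = 2/11 (c = -(-2 - 2)/(2*(6 + 5)) = -(-2)/11 = -1/2*(-4/11) = 2/11 ≈ 0.18182)
s(V) = 2/11 + V (s(V) = V + 2/11 = 2/11 + V)
-38*s(2) + (-3 + 5) = -38*(2/11 + 2) + (-3 + 5) = -38*24/11 + 2 = -912/11 + 2 = -890/11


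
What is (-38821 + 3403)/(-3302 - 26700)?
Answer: 17709/15001 ≈ 1.1805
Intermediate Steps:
(-38821 + 3403)/(-3302 - 26700) = -35418/(-30002) = -35418*(-1/30002) = 17709/15001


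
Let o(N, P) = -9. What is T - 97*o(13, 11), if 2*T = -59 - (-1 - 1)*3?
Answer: 1693/2 ≈ 846.50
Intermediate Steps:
T = -53/2 (T = (-59 - (-1 - 1)*3)/2 = (-59 - (-2)*3)/2 = (-59 - 1*(-6))/2 = (-59 + 6)/2 = (½)*(-53) = -53/2 ≈ -26.500)
T - 97*o(13, 11) = -53/2 - 97*(-9) = -53/2 + 873 = 1693/2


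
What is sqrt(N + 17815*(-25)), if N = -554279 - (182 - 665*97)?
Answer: I*sqrt(935331) ≈ 967.13*I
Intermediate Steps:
N = -489956 (N = -554279 - (182 - 64505) = -554279 - 1*(-64323) = -554279 + 64323 = -489956)
sqrt(N + 17815*(-25)) = sqrt(-489956 + 17815*(-25)) = sqrt(-489956 - 445375) = sqrt(-935331) = I*sqrt(935331)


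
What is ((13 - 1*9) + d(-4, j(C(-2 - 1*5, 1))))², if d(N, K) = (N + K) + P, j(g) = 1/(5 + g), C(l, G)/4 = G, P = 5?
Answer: 2116/81 ≈ 26.123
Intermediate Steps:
C(l, G) = 4*G
d(N, K) = 5 + K + N (d(N, K) = (N + K) + 5 = (K + N) + 5 = 5 + K + N)
((13 - 1*9) + d(-4, j(C(-2 - 1*5, 1))))² = ((13 - 1*9) + (5 + 1/(5 + 4*1) - 4))² = ((13 - 9) + (5 + 1/(5 + 4) - 4))² = (4 + (5 + 1/9 - 4))² = (4 + (5 + ⅑ - 4))² = (4 + 10/9)² = (46/9)² = 2116/81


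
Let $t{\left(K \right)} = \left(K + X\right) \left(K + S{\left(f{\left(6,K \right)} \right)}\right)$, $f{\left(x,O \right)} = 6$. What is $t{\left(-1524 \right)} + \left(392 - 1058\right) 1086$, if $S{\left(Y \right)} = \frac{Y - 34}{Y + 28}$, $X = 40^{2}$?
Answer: $- \frac{14265764}{17} \approx -8.3916 \cdot 10^{5}$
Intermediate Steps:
$X = 1600$
$S{\left(Y \right)} = \frac{-34 + Y}{28 + Y}$
$t{\left(K \right)} = \left(1600 + K\right) \left(- \frac{14}{17} + K\right)$ ($t{\left(K \right)} = \left(K + 1600\right) \left(K + \frac{-34 + 6}{28 + 6}\right) = \left(1600 + K\right) \left(K + \frac{1}{34} \left(-28\right)\right) = \left(1600 + K\right) \left(K - \frac{14}{17}\right) = \left(1600 + K\right) \left(- \frac{14}{17} + K\right)$)
$t{\left(-1524 \right)} + \left(392 - 1058\right) 1086 = \left(- \frac{22400}{17} + \left(-1524\right)^{2} + \frac{27186}{17} \left(-1524\right)\right) + \left(392 - 1058\right) 1086 = \left(- \frac{22400}{17} + 2322576 - \frac{41431464}{17}\right) - 723276 = - \frac{1970072}{17} - 723276 = - \frac{14265764}{17}$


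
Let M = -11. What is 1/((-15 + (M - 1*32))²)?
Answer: 1/3364 ≈ 0.00029727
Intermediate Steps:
1/((-15 + (M - 1*32))²) = 1/((-15 + (-11 - 1*32))²) = 1/((-15 + (-11 - 32))²) = 1/((-15 - 43)²) = 1/((-58)²) = 1/3364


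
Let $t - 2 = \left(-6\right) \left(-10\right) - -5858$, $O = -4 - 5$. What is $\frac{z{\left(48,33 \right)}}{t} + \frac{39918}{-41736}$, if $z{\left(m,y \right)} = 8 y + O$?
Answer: $- \frac{50827}{55648} \approx -0.91337$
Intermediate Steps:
$O = -9$ ($O = -4 - 5 = -9$)
$z{\left(m,y \right)} = -9 + 8 y$ ($z{\left(m,y \right)} = 8 y - 9 = -9 + 8 y$)
$t = 5920$ ($t = 2 - -5918 = 2 + \left(60 + 5858\right) = 2 + 5918 = 5920$)
$\frac{z{\left(48,33 \right)}}{t} + \frac{39918}{-41736} = \frac{-9 + 8 \cdot 33}{5920} + \frac{39918}{-41736} = \left(-9 + 264\right) \frac{1}{5920} + 39918 \left(- \frac{1}{41736}\right) = 255 \cdot \frac{1}{5920} - \frac{6653}{6956} = \frac{51}{1184} - \frac{6653}{6956} = - \frac{50827}{55648}$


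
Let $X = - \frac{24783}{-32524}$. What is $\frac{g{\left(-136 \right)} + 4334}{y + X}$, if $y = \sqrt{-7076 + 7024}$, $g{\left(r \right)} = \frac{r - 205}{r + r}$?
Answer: $\frac{237619051065297}{3782183598788} - \frac{155919824412858 i \sqrt{13}}{945545899697} \approx 62.826 - 594.55 i$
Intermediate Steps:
$g{\left(r \right)} = \frac{-205 + r}{2 r}$
$y = 2 i \sqrt{13}$ ($y = \sqrt{-52} = 2 i \sqrt{13} \approx 7.2111 i$)
$X = \frac{24783}{32524}$ ($X = \left(-24783\right) \left(- \frac{1}{32524}\right) = \frac{24783}{32524} \approx 0.76199$)
$\frac{g{\left(-136 \right)} + 4334}{y + X} = \frac{\frac{-205 - 136}{2 \left(-136\right)} + 4334}{2 i \sqrt{13} + \frac{24783}{32524}} = \frac{\frac{1}{2} \left(- \frac{1}{136}\right) \left(-341\right) + 4334}{\frac{24783}{32524} + 2 i \sqrt{13}} = \frac{\frac{341}{272} + 4334}{\frac{24783}{32524} + 2 i \sqrt{13}} = \frac{1179189}{272 \left(\frac{24783}{32524} + 2 i \sqrt{13}\right)}$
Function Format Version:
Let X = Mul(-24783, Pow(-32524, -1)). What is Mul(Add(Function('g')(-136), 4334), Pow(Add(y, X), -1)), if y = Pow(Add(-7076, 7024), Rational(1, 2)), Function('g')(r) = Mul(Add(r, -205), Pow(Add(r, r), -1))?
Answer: Add(Rational(237619051065297, 3782183598788), Mul(Rational(-155919824412858, 945545899697), I, Pow(13, Rational(1, 2)))) ≈ Add(62.826, Mul(-594.55, I))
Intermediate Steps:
Function('g')(r) = Mul(Rational(1, 2), Pow(r, -1), Add(-205, r)) (Function('g')(r) = Mul(Add(-205, r), Pow(Mul(2, r), -1)) = Mul(Add(-205, r), Mul(Rational(1, 2), Pow(r, -1))) = Mul(Rational(1, 2), Pow(r, -1), Add(-205, r)))
y = Mul(2, I, Pow(13, Rational(1, 2))) (y = Pow(-52, Rational(1, 2)) = Mul(2, I, Pow(13, Rational(1, 2))) ≈ Mul(7.2111, I))
X = Rational(24783, 32524) (X = Mul(-24783, Rational(-1, 32524)) = Rational(24783, 32524) ≈ 0.76199)
Mul(Add(Function('g')(-136), 4334), Pow(Add(y, X), -1)) = Mul(Add(Mul(Rational(1, 2), Pow(-136, -1), Add(-205, -136)), 4334), Pow(Add(Mul(2, I, Pow(13, Rational(1, 2))), Rational(24783, 32524)), -1)) = Mul(Add(Mul(Rational(1, 2), Rational(-1, 136), -341), 4334), Pow(Add(Rational(24783, 32524), Mul(2, I, Pow(13, Rational(1, 2)))), -1)) = Mul(Add(Rational(341, 272), 4334), Pow(Add(Rational(24783, 32524), Mul(2, I, Pow(13, Rational(1, 2)))), -1)) = Mul(Rational(1179189, 272), Pow(Add(Rational(24783, 32524), Mul(2, I, Pow(13, Rational(1, 2)))), -1))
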